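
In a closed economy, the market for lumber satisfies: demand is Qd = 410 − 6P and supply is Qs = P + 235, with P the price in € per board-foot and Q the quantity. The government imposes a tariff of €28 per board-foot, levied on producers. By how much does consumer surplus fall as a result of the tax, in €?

Consumer surplus falls by €992.

Before the tax: set 410 − 6P = P + 235 → P* = €25, Q* = 260.
With the tax collected from producers, supply shifts: Qs = (P − 28) + 235.
New equilibrium: consumers pay €29, producers receive €1, Q = 236. (Wedge: Pb − Ps = 28.)
ΔCS is the trapezoid between Q = 236 and Q = 260 of height €4: ½ · (260 + 236) · 4 = €992.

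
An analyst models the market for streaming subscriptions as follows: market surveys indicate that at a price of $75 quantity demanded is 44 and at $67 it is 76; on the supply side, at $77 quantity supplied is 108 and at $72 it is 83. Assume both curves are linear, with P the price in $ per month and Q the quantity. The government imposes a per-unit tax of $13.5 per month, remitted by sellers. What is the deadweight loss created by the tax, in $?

Deadweight loss = $202.5.

Demand slope: (76 − 44)/(67 − 75) = -4, so Qd = 344 − 4P.
Supply slope: (83 − 108)/(72 − 77) = 5, so Qs = 5P − 277.
Before the tax: set 344 − 4P = 5P − 277 → P* = $69, Q* = 68.
With the tax collected from sellers, supply shifts: Qs = 5(P − 13.5) − 277.
New equilibrium: buyers pay $76.5, sellers receive $63, Q = 38. (Wedge: Pb − Ps = 13.5.)
Quantity falls by |ΔQ| = |68 − 38| = 30.
DWL = ½ · t · |ΔQ| = ½ · 13.5 · 30 = $202.5.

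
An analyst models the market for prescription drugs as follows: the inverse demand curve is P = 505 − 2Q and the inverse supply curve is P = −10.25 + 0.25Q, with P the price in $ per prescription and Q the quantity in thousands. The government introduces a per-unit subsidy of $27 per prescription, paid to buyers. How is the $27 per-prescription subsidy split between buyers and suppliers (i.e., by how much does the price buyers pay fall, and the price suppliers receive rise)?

Inverting to Q(P) form: Qd = 252.5 − 0.5P; Qs = 4P + 41.
Without the subsidy, 252.5 − 0.5P = 4P + 41 gives 4.5P = 211.5, so P* = $47 and Q* = 229.
With a per-unit subsidy paid to buyers, each effectively pays P − 27, so demand becomes Qd = 252.5 − 0.5(P − 27).
New equilibrium: buyers pay $23, suppliers receive $50, Q = 241. (Wedge: Pb − Ps = −27.)
Gain to buyers: $24; to suppliers: $3. (They sum to $27.)

Buyers gain $24 per prescription; suppliers gain $3 per prescription.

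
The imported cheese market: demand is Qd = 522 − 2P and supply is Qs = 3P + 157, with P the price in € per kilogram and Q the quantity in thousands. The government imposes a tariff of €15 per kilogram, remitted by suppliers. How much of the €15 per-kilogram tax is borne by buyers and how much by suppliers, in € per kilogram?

Buyers bear €9 per kilogram; suppliers bear €6 per kilogram.

Without the tax, 522 − 2P = 3P + 157 gives 5P = 365, so P* = €73 and Q* = 376.
With the tax collected from suppliers, supply shifts: Qs = 3(P − 15) + 157.
New equilibrium: buyers pay €82, suppliers receive €67, Q = 358. (Wedge: Pb − Ps = 15.)
Burden on buyers: €9; on suppliers: €6. (They sum to €15.)
The less price-elastic side of the market bears the larger share of a per-unit tax.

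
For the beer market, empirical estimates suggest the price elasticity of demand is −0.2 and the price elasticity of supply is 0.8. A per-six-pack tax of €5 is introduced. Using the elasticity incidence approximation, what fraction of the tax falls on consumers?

Incidence ratio: consumers' share ≈ εs / (εs + |εd|) = 0.8 / (0.8 + 0.2) = 0.8.
Supply is the more elastic side, so consumers bear the larger share.

Consumers' share ≈ 0.8.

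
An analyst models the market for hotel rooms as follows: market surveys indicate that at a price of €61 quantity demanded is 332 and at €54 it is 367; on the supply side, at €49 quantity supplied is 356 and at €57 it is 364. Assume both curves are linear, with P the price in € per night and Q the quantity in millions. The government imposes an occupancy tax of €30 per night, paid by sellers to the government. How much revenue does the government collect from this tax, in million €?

Tax revenue = €10110 million.

Demand slope: (367 − 332)/(54 − 61) = -5, so Qd = 637 − 5P.
Supply slope: (364 − 356)/(57 − 49) = 1, so Qs = P + 307.
Without the tax, 637 − 5P = P + 307 gives 6P = 330, so P* = €55 and Q* = 362.
With the tax collected from sellers, supply shifts: Qs = (P − 30) + 307.
New equilibrium: consumers pay €60, sellers receive €30, Q = 337. (Wedge: Pb − Ps = 30.)
Revenue = t · Q = 30 · 337 = €10110.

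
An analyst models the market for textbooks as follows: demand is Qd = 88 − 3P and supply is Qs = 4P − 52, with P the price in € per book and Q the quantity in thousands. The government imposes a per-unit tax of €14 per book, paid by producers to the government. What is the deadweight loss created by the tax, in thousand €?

Deadweight loss = €168 thousand.

Without the tax, 88 − 3P = 4P − 52 gives 7P = 140, so P* = €20 and Q* = 28.
With the tax collected from producers, supply shifts: Qs = 4(P − 14) − 52.
Solving gives Q = 4 with buyers paying €28 and producers receiving €14 (the €14 wedge).
Quantity falls by |ΔQ| = |28 − 4| = 24.
DWL = ½ · t · |ΔQ| = ½ · 14 · 24 = €168.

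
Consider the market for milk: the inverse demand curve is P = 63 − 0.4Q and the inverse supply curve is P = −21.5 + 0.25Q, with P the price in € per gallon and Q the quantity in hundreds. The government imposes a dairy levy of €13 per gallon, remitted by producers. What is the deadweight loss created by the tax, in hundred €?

Deadweight loss = €130 hundred.

Inverting to Q(P) form: Qd = 157.5 − 2.5P; Qs = 4P + 86.
Before the tax: set 157.5 − 2.5P = 4P + 86 → P* = €11, Q* = 130.
With the tax collected from producers, supply shifts: Qs = 4(P − 13) + 86.
New equilibrium: consumers pay €19, producers receive €6, Q = 110. (Wedge: Pb − Ps = 13.)
Quantity falls by |ΔQ| = |130 − 110| = 20.
DWL = ½ · t · |ΔQ| = ½ · 13 · 20 = €130.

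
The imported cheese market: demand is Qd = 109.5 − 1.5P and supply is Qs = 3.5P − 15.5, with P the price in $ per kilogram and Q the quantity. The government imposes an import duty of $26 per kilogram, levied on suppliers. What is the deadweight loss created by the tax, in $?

Deadweight loss = $354.9.

Before the tax: set 109.5 − 1.5P = 3.5P − 15.5 → P* = $25, Q* = 72.
With the tax collected from suppliers, supply shifts: Qs = 3.5(P − 26) − 15.5.
New equilibrium: consumers pay $43.2, suppliers receive $17.2, Q = 44.7. (Wedge: Pb − Ps = 26.)
Quantity falls by |ΔQ| = |72 − 44.7| = 27.3.
DWL = ½ · t · |ΔQ| = ½ · 26 · 27.3 = $354.9.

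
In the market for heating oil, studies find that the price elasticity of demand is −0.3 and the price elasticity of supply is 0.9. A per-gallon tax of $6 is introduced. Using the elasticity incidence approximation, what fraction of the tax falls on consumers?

Incidence ratio: consumers' share ≈ εs / (εs + |εd|) = 0.9 / (0.9 + 0.3) = 0.75.
Supply is the more elastic side, so consumers bear the larger share.

Consumers' share ≈ 0.75.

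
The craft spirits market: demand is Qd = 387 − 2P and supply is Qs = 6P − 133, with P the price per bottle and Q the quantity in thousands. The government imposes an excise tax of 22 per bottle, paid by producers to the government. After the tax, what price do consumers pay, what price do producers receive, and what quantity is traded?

Consumers pay 81.5; producers receive 59.5; quantity = 224.

Without the tax, 387 − 2P = 6P − 133 gives 8P = 520, so P* = 65 and Q* = 257.
With the tax collected from producers, supply shifts: Qs = 6(P − 22) − 133.
Solving gives Q = 224 with consumers paying 81.5 and producers receiving 59.5 (the 22 wedge).
The less price-elastic side of the market bears the larger share of a per-unit tax.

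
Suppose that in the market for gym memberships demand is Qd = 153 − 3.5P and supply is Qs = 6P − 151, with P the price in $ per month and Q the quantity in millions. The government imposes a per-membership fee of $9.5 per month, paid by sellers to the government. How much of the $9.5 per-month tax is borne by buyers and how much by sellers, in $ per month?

Buyers bear $6 per month; sellers bear $3.5 per month.

Without the tax, 153 − 3.5P = 6P − 151 gives 9.5P = 304, so P* = $32 and Q* = 41.
With the tax collected from sellers, supply shifts: Qs = 6(P − 9.5) − 151.
Solving gives Q = 20 with buyers paying $38 and sellers receiving $28.5 (the $9.5 wedge).
Burden on buyers: $6; on sellers: $3.5. (They sum to $9.5.)
The less price-elastic side of the market bears the larger share of a per-unit tax.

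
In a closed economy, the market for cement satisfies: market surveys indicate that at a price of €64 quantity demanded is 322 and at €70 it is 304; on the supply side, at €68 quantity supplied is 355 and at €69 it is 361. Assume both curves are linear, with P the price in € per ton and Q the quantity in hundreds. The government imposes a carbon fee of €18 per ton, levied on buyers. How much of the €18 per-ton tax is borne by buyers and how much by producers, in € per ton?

Buyers bear €12 per ton; producers bear €6 per ton.

Demand slope: (304 − 322)/(70 − 64) = -3, so Qd = 514 − 3P.
Supply slope: (361 − 355)/(69 − 68) = 6, so Qs = 6P − 53.
Without the tax, 514 − 3P = 6P − 53 gives 9P = 567, so P* = €63 and Q* = 325.
With the tax collected from buyers, demand (in seller-price terms) shifts: Qd = 514 − 3(P + 18).
Solving gives Q = 289 with buyers paying €75 and producers receiving €57 (the €18 wedge).
Burden on buyers: €12; on producers: €6. (They sum to €18.)
The less price-elastic side of the market bears the larger share of a per-unit tax.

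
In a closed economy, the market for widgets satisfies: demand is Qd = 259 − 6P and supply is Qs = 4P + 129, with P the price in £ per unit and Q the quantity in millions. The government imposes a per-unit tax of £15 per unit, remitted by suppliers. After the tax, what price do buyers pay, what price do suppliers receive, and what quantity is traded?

Before the tax: set 259 − 6P = 4P + 129 → P* = £13, Q* = 181.
With the tax collected from suppliers, supply shifts: Qs = 4(P − 15) + 129.
Solving gives Q = 145 with buyers paying £19 and suppliers receiving £4 (the £15 wedge).

Buyers pay £19; suppliers receive £4; quantity = 145.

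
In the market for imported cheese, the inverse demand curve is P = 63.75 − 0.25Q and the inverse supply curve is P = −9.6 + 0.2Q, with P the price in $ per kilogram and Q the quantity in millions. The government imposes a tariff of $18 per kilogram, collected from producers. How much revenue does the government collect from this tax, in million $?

Tax revenue = $2214 million.

Rewrite in direct form: Qd = 255 − 4P and Qs = 5P + 48.
Without the tax, 255 − 4P = 5P + 48 gives 9P = 207, so P* = $23 and Q* = 163.
With the tax collected from producers, supply shifts: Qs = 5(P − 18) + 48.
Solving gives Q = 123 with consumers paying $33 and producers receiving $15 (the $18 wedge).
Revenue = t · Q = 18 · 123 = $2214.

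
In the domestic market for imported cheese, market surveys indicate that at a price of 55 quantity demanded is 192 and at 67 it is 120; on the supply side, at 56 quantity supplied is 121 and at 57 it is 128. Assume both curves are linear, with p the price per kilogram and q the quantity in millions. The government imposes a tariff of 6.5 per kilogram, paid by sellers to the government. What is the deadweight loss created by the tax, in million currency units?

Deadweight loss = 68.25 million.

Demand slope: (120 − 192)/(67 − 55) = -6, so qd = 522 − 6p.
Supply slope: (128 − 121)/(57 − 56) = 7, so qs = 7p − 271.
Without the tax, 522 − 6p = 7p − 271 gives 13p = 793, so p* = 61 and q* = 156.
With the tax collected from sellers, supply shifts: qs = 7(p − 6.5) − 271.
New equilibrium: consumers pay 64.5, sellers receive 58, q = 135. (Wedge: pb − ps = 6.5.)
Quantity falls by |ΔQ| = |156 − 135| = 21.
DWL = ½ · t · |ΔQ| = ½ · 6.5 · 21 = 68.25.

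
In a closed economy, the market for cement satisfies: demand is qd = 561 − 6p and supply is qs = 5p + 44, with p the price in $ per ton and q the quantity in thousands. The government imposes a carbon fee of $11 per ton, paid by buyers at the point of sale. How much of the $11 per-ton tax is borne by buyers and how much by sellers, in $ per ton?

Buyers bear $5 per ton; sellers bear $6 per ton.

Before the tax: set 561 − 6p = 5p + 44 → p* = $47, q* = 279.
With the tax collected from buyers, demand (in seller-price terms) shifts: qd = 561 − 6(p + 11).
New equilibrium: buyers pay $52, sellers receive $41, q = 249. (Wedge: pb − ps = 11.)
Burden on buyers: $5; on sellers: $6. (They sum to $11.)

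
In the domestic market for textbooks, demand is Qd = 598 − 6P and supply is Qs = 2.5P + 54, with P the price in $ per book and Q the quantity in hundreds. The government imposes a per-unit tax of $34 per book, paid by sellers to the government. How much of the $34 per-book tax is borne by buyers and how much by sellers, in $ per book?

Buyers bear $10 per book; sellers bear $24 per book.

Without the tax, 598 − 6P = 2.5P + 54 gives 8.5P = 544, so P* = $64 and Q* = 214.
With the tax collected from sellers, supply shifts: Qs = 2.5(P − 34) + 54.
New equilibrium: buyers pay $74, sellers receive $40, Q = 154. (Wedge: Pb − Ps = 34.)
Burden on buyers: $10; on sellers: $24. (They sum to $34.)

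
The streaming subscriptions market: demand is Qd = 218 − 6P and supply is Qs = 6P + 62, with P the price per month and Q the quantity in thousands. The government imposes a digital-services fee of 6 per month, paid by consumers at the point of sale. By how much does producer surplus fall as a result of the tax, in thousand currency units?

Producer surplus falls by 393 thousand.

Without the tax, 218 − 6P = 6P + 62 gives 12P = 156, so P* = 13 and Q* = 140.
With the tax collected from consumers, demand (in seller-price terms) shifts: Qd = 218 − 6(P + 6).
New equilibrium: consumers pay 16, producers receive 10, Q = 122. (Wedge: Pb − Ps = 6.)
ΔPS is the trapezoid between Q = 122 and Q = 140 of height 3: ½ · (140 + 122) · 3 = 393.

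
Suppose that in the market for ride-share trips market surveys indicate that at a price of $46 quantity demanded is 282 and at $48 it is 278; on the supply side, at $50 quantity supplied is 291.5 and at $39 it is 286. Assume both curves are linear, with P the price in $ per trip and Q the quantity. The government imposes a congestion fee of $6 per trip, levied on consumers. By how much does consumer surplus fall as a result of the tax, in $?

Consumer surplus falls by $344.16.

Demand slope: (278 − 282)/(48 − 46) = -2, so Qd = 374 − 2P.
Supply slope: (286 − 291.5)/(39 − 50) = 0.5, so Qs = 0.5P + 266.5.
Before the tax: set 374 − 2P = 0.5P + 266.5 → P* = $43, Q* = 288.
With the tax collected from consumers, demand (in seller-price terms) shifts: Qd = 374 − 2(P + 6).
New equilibrium: consumers pay $44.2, sellers receive $38.2, Q = 285.6. (Wedge: Pb − Ps = 6.)
ΔCS is the trapezoid between Q = 285.6 and Q = 288 of height $1.2: ½ · (288 + 285.6) · 1.2 = $344.16.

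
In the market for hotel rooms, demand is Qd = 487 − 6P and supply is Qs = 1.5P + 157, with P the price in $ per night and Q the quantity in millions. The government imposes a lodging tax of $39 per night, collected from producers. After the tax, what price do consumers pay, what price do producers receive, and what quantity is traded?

Consumers pay $51.8; producers receive $12.8; quantity = 176.2.

Before the tax: set 487 − 6P = 1.5P + 157 → P* = $44, Q* = 223.
With the tax collected from producers, supply shifts: Qs = 1.5(P − 39) + 157.
Solving gives Q = 176.2 with consumers paying $51.8 and producers receiving $12.8 (the $39 wedge).
The less price-elastic side of the market bears the larger share of a per-unit tax.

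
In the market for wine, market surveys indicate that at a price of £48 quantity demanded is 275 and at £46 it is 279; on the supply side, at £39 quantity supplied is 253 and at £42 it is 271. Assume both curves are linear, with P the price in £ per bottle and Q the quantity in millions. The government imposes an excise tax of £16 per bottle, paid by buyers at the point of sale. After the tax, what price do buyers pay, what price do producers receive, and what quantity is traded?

Buyers pay £56; producers receive £40; quantity = 259.

Demand slope: (279 − 275)/(46 − 48) = -2, so Qd = 371 − 2P.
Supply slope: (271 − 253)/(42 − 39) = 6, so Qs = 6P + 19.
Before the tax: set 371 − 2P = 6P + 19 → P* = £44, Q* = 283.
With the tax collected from buyers, demand (in seller-price terms) shifts: Qd = 371 − 2(P + 16).
Solving gives Q = 259 with buyers paying £56 and producers receiving £40 (the £16 wedge).
The less price-elastic side of the market bears the larger share of a per-unit tax.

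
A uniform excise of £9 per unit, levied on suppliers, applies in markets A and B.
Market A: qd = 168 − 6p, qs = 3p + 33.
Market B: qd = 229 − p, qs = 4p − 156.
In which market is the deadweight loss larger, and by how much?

Market A, by £48.6.

Market A: pre-tax p* = £15, q* = 78; post-tax q = 60; deadweight loss = £81.
Market B: pre-tax p* = £77, q* = 152; post-tax q = 144.8; deadweight loss = £32.4.
Difference: £81 vs £32.4 → market A is larger by £48.6.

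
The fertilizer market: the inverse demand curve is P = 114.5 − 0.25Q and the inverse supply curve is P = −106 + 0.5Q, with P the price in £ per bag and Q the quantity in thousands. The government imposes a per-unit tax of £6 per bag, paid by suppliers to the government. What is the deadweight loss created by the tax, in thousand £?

Rewrite in direct form: Qd = 458 − 4P and Qs = 2P + 212.
Without the tax, 458 − 4P = 2P + 212 gives 6P = 246, so P* = £41 and Q* = 294.
With the tax collected from suppliers, supply shifts: Qs = 2(P − 6) + 212.
New equilibrium: consumers pay £43, suppliers receive £37, Q = 286. (Wedge: Pb − Ps = 6.)
Quantity falls by |ΔQ| = |294 − 286| = 8.
DWL = ½ · t · |ΔQ| = ½ · 6 · 8 = £24.

Deadweight loss = £24 thousand.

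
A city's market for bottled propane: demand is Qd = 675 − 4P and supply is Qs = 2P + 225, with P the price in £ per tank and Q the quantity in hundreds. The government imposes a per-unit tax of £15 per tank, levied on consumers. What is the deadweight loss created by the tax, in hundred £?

Deadweight loss = £150 hundred.

Before the tax: set 675 − 4P = 2P + 225 → P* = £75, Q* = 375.
With the tax collected from consumers, demand (in seller-price terms) shifts: Qd = 675 − 4(P + 15).
Solving gives Q = 355 with consumers paying £80 and sellers receiving £65 (the £15 wedge).
Quantity falls by |ΔQ| = |375 − 355| = 20.
DWL = ½ · t · |ΔQ| = ½ · 15 · 20 = £150.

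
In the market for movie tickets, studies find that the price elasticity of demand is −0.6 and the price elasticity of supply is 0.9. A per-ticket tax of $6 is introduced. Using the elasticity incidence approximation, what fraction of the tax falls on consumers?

Incidence ratio: consumers' share ≈ εs / (εs + |εd|) = 0.9 / (0.9 + 0.6) = 0.6.
Supply is the more elastic side, so consumers bear the larger share.

Consumers' share ≈ 0.6.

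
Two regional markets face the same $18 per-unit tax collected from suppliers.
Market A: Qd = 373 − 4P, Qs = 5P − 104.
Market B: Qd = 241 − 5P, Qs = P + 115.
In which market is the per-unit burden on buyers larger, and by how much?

Market A, by $7.

Market A: pre-tax P* = $53, Q* = 161; post-tax Q = 121; per-unit burden on buyers = $10.
Market B: pre-tax P* = $21, Q* = 136; post-tax Q = 121; per-unit burden on buyers = $3.
Difference: $10 vs $3 → market A is larger by $7.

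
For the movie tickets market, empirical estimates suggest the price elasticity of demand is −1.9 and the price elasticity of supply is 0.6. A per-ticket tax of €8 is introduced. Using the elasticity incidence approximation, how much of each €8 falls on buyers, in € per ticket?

Incidence ratio: buyers' share ≈ εs / (εs + |εd|) = 0.6 / (0.6 + 1.9) = 0.24.
So buyers bear ≈ 0.24 × €8 = €1.92; producers bear €6.08.

Buyers bear ≈ €1.92 per ticket.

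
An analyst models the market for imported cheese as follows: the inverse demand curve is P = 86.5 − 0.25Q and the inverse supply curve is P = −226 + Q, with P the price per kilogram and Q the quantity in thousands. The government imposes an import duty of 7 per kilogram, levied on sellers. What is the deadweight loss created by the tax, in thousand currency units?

Deadweight loss = 19.6 thousand.

Inverting to Q(P) form: Qd = 346 − 4P; Qs = P + 226.
Without the tax, 346 − 4P = P + 226 gives 5P = 120, so P* = 24 and Q* = 250.
With the tax collected from sellers, supply shifts: Qs = (P − 7) + 226.
New equilibrium: consumers pay 25.4, sellers receive 18.4, Q = 244.4. (Wedge: Pb − Ps = 7.)
Quantity falls by |ΔQ| = |250 − 244.4| = 5.6.
DWL = ½ · t · |ΔQ| = ½ · 7 · 5.6 = 19.6.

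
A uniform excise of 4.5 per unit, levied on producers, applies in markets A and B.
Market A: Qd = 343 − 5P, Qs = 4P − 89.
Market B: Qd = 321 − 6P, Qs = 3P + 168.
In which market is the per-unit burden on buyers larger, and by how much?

Market A, by 0.5.

Market A: pre-tax P* = 48, Q* = 103; post-tax Q = 93; per-unit burden on buyers = 2.
Market B: pre-tax P* = 17, Q* = 219; post-tax Q = 210; per-unit burden on buyers = 1.5.
Difference: 2 vs 1.5 → market A is larger by 0.5.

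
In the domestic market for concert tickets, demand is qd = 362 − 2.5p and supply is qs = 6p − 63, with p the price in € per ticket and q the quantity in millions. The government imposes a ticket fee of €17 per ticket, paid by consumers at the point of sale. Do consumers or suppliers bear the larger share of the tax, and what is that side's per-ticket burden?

Consumers bear the larger share: €12 per ticket.

Without the tax, 362 − 2.5p = 6p − 63 gives 8.5p = 425, so p* = €50 and q* = 237.
With the tax collected from consumers, demand (in seller-price terms) shifts: qd = 362 − 2.5(p + 17).
New equilibrium: consumers pay €62, suppliers receive €45, q = 207. (Wedge: pb − ps = 17.)
Per-ticket burden: consumers €12, suppliers €5.
Consumers take the larger share because demand is less price-elastic here (demand slope 2.5 vs supply slope 6).
The less price-elastic side of the market bears the larger share of a per-unit tax.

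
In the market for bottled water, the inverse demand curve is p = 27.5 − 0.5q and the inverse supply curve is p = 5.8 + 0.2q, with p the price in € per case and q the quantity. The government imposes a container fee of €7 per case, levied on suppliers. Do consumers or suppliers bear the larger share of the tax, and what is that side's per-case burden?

Inverting to q(p) form: qd = 55 − 2p; qs = 5p − 29.
Before the tax: set 55 − 2p = 5p − 29 → p* = €12, q* = 31.
With the tax collected from suppliers, supply shifts: qs = 5(p − 7) − 29.
New equilibrium: consumers pay €17, suppliers receive €10, q = 21. (Wedge: pb − ps = 7.)
Per-case burden: consumers €5, suppliers €2.
Consumers take the larger share because demand is less price-elastic here (demand slope 2 vs supply slope 5).

Consumers bear the larger share: €5 per case.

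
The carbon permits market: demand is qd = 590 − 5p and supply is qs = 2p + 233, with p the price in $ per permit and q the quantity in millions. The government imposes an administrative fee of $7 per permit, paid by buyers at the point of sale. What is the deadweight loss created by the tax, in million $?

Before the tax: set 590 − 5p = 2p + 233 → p* = $51, q* = 335.
With the tax collected from buyers, demand (in seller-price terms) shifts: qd = 590 − 5(p + 7).
New equilibrium: buyers pay $53, producers receive $46, q = 325. (Wedge: pb − ps = 7.)
Quantity falls by |ΔQ| = |335 − 325| = 10.
DWL = ½ · t · |ΔQ| = ½ · 7 · 10 = $35.

Deadweight loss = $35 million.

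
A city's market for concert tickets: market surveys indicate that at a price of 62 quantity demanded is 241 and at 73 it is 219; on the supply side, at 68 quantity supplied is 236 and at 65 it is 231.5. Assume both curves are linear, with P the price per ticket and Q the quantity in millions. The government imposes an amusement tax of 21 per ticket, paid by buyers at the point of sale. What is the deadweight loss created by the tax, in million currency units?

Deadweight loss = 189 million.

Demand slope: (219 − 241)/(73 − 62) = -2, so Qd = 365 − 2P.
Supply slope: (231.5 − 236)/(65 − 68) = 1.5, so Qs = 1.5P + 134.
Before the tax: set 365 − 2P = 1.5P + 134 → P* = 66, Q* = 233.
With the tax collected from buyers, demand (in seller-price terms) shifts: Qd = 365 − 2(P + 21).
New equilibrium: buyers pay 75, suppliers receive 54, Q = 215. (Wedge: Pb − Ps = 21.)
Quantity falls by |ΔQ| = |233 − 215| = 18.
DWL = ½ · t · |ΔQ| = ½ · 21 · 18 = 189.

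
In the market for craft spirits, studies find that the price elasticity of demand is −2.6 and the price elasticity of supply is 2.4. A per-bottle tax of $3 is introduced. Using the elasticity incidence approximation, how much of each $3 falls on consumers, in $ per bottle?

Consumers bear ≈ $1.44 per bottle.

Incidence ratio: consumers' share ≈ εs / (εs + |εd|) = 2.4 / (2.4 + 2.6) = 0.48.
So consumers bear ≈ 0.48 × $3 = $1.44; suppliers bear $1.56.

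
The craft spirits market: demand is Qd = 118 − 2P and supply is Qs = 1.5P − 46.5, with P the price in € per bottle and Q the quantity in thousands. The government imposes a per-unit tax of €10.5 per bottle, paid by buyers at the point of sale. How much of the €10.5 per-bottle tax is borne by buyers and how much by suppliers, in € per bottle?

Without the tax, 118 − 2P = 1.5P − 46.5 gives 3.5P = 164.5, so P* = €47 and Q* = 24.
With the tax collected from buyers, demand (in seller-price terms) shifts: Qd = 118 − 2(P + 10.5).
Solving gives Q = 15 with buyers paying €51.5 and suppliers receiving €41 (the €10.5 wedge).
Burden on buyers: €4.5; on suppliers: €6. (They sum to €10.5.)

Buyers bear €4.5 per bottle; suppliers bear €6 per bottle.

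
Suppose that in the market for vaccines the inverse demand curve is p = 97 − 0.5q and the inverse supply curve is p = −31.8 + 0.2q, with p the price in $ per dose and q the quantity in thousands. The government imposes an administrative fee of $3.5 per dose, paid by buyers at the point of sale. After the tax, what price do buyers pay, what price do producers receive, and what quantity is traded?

Rewrite in direct form: qd = 194 − 2p and qs = 5p + 159.
Before the tax: set 194 − 2p = 5p + 159 → p* = $5, q* = 184.
With the tax collected from buyers, demand (in seller-price terms) shifts: qd = 194 − 2(p + 3.5).
Solving gives q = 179 with buyers paying $7.5 and producers receiving $4 (the $3.5 wedge).
The less price-elastic side of the market bears the larger share of a per-unit tax.

Buyers pay $7.5; producers receive $4; quantity = 179.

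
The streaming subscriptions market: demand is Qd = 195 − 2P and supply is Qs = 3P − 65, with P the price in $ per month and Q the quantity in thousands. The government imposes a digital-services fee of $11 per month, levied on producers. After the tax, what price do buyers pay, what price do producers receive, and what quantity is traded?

Buyers pay $58.6; producers receive $47.6; quantity = 77.8.

Before the tax: set 195 − 2P = 3P − 65 → P* = $52, Q* = 91.
With the tax collected from producers, supply shifts: Qs = 3(P − 11) − 65.
New equilibrium: buyers pay $58.6, producers receive $47.6, Q = 77.8. (Wedge: Pb − Ps = 11.)
The less price-elastic side of the market bears the larger share of a per-unit tax.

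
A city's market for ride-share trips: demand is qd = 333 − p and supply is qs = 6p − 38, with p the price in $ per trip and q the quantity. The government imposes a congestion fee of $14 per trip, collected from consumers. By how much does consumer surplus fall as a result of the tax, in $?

Before the tax: set 333 − p = 6p − 38 → p* = $53, q* = 280.
With the tax collected from consumers, demand (in seller-price terms) shifts: qd = 333 − (p + 14).
New equilibrium: consumers pay $65, sellers receive $51, q = 268. (Wedge: pb − ps = 14.)
ΔCS is the trapezoid between Q = 268 and Q = 280 of height $12: ½ · (280 + 268) · 12 = $3288.

Consumer surplus falls by $3288.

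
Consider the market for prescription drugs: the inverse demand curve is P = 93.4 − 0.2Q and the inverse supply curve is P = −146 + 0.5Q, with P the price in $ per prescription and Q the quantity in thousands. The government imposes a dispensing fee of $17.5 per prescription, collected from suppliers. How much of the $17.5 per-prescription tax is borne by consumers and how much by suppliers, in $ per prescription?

Rewrite in direct form: Qd = 467 − 5P and Qs = 2P + 292.
Before the tax: set 467 − 5P = 2P + 292 → P* = $25, Q* = 342.
With the tax collected from suppliers, supply shifts: Qs = 2(P − 17.5) + 292.
Solving gives Q = 317 with consumers paying $30 and suppliers receiving $12.5 (the $17.5 wedge).
Burden on consumers: $5; on suppliers: $12.5. (They sum to $17.5.)

Consumers bear $5 per prescription; suppliers bear $12.5 per prescription.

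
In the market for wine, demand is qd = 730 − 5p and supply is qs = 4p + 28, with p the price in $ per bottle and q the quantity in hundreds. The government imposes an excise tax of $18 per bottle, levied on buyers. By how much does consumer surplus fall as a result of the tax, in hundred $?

Consumer surplus falls by $2560 hundred.

Before the tax: set 730 − 5p = 4p + 28 → p* = $78, q* = 340.
With the tax collected from buyers, demand (in seller-price terms) shifts: qd = 730 − 5(p + 18).
Solving gives q = 300 with buyers paying $86 and producers receiving $68 (the $18 wedge).
ΔCS is the trapezoid between Q = 300 and Q = 340 of height $8: ½ · (340 + 300) · 8 = $2560.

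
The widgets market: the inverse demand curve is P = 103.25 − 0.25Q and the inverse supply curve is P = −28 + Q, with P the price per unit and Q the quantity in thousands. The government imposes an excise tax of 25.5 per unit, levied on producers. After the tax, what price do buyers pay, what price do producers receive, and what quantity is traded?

Buyers pay 82.1; producers receive 56.6; quantity = 84.6.

Rewrite in direct form: Qd = 413 − 4P and Qs = P + 28.
Without the tax, 413 − 4P = P + 28 gives 5P = 385, so P* = 77 and Q* = 105.
With the tax collected from producers, supply shifts: Qs = (P − 25.5) + 28.
Solving gives Q = 84.6 with buyers paying 82.1 and producers receiving 56.6 (the 25.5 wedge).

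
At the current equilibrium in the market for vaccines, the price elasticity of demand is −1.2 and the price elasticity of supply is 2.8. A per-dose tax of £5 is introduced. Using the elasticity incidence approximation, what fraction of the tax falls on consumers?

Consumers' share ≈ 0.7.

Incidence ratio: consumers' share ≈ εs / (εs + |εd|) = 2.8 / (2.8 + 1.2) = 0.7.
Supply is the more elastic side, so consumers bear the larger share.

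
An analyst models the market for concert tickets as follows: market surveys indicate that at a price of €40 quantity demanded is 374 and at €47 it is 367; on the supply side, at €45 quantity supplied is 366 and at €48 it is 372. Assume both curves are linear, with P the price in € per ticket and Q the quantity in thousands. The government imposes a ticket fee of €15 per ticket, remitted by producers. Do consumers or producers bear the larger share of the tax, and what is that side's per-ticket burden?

Consumers bear the larger share: €10 per ticket.

Demand slope: (367 − 374)/(47 − 40) = -1, so Qd = 414 − P.
Supply slope: (372 − 366)/(48 − 45) = 2, so Qs = 2P + 276.
Without the tax, 414 − P = 2P + 276 gives 3P = 138, so P* = €46 and Q* = 368.
With the tax collected from producers, supply shifts: Qs = 2(P − 15) + 276.
Solving gives Q = 358 with consumers paying €56 and producers receiving €41 (the €15 wedge).
Per-ticket burden: consumers €10, producers €5.
Consumers take the larger share because demand is less price-elastic here (demand slope 1 vs supply slope 2).
The less price-elastic side of the market bears the larger share of a per-unit tax.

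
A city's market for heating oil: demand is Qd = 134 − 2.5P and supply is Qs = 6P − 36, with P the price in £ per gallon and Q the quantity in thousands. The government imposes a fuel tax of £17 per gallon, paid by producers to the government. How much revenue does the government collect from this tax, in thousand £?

Tax revenue = £918 thousand.

Without the tax, 134 − 2.5P = 6P − 36 gives 8.5P = 170, so P* = £20 and Q* = 84.
With the tax collected from producers, supply shifts: Qs = 6(P − 17) − 36.
Solving gives Q = 54 with buyers paying £32 and producers receiving £15 (the £17 wedge).
Revenue = t · Q = 17 · 54 = £918.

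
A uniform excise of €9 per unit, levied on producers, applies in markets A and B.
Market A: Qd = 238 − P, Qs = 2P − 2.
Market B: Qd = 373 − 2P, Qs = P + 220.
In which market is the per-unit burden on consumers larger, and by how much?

Market A, by €3.

Market A: pre-tax P* = €80, Q* = 158; post-tax Q = 152; per-unit burden on consumers = €6.
Market B: pre-tax P* = €51, Q* = 271; post-tax Q = 265; per-unit burden on consumers = €3.
Difference: €6 vs €3 → market A is larger by €3.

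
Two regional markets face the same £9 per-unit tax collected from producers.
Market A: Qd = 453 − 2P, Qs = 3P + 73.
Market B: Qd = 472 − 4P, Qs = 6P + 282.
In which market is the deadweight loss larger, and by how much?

Market A: pre-tax P* = £76, Q* = 301; post-tax Q = 290.2; deadweight loss = £48.6.
Market B: pre-tax P* = £19, Q* = 396; post-tax Q = 374.4; deadweight loss = £97.2.
Difference: £48.6 vs £97.2 → market B is larger by £48.6.

Market B, by £48.6.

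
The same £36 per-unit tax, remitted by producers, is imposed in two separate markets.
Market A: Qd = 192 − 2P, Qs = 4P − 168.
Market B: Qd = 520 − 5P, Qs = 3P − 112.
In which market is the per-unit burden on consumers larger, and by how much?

Market A, by £10.5.

Market A: pre-tax P* = £60, Q* = 72; post-tax Q = 24; per-unit burden on consumers = £24.
Market B: pre-tax P* = £79, Q* = 125; post-tax Q = 57.5; per-unit burden on consumers = £13.5.
Difference: £24 vs £13.5 → market A is larger by £10.5.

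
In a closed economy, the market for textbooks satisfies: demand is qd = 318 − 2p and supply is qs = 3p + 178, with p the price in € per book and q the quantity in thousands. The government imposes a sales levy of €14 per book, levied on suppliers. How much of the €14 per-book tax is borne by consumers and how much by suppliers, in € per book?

Without the tax, 318 − 2p = 3p + 178 gives 5p = 140, so p* = €28 and q* = 262.
With the tax collected from suppliers, supply shifts: qs = 3(p − 14) + 178.
Solving gives q = 245.2 with consumers paying €36.4 and suppliers receiving €22.4 (the €14 wedge).
Burden on consumers: €8.4; on suppliers: €5.6. (They sum to €14.)
The less price-elastic side of the market bears the larger share of a per-unit tax.

Consumers bear €8.4 per book; suppliers bear €5.6 per book.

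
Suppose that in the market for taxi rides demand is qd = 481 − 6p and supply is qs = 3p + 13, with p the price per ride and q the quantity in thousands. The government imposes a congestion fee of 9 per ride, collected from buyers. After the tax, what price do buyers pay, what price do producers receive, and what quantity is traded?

Buyers pay 55; producers receive 46; quantity = 151.

Without the tax, 481 − 6p = 3p + 13 gives 9p = 468, so p* = 52 and q* = 169.
With the tax collected from buyers, demand (in seller-price terms) shifts: qd = 481 − 6(p + 9).
New equilibrium: buyers pay 55, producers receive 46, q = 151. (Wedge: pb − ps = 9.)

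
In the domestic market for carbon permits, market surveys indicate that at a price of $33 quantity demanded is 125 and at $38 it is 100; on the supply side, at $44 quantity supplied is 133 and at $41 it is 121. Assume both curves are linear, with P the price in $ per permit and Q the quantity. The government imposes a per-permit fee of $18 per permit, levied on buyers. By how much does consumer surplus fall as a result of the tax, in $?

Consumer surplus falls by $680.

Demand slope: (100 − 125)/(38 − 33) = -5, so Qd = 290 − 5P.
Supply slope: (121 − 133)/(41 − 44) = 4, so Qs = 4P − 43.
Without the tax, 290 − 5P = 4P − 43 gives 9P = 333, so P* = $37 and Q* = 105.
With the tax collected from buyers, demand (in seller-price terms) shifts: Qd = 290 − 5(P + 18).
Solving gives Q = 65 with buyers paying $45 and producers receiving $27 (the $18 wedge).
ΔCS is the trapezoid between Q = 65 and Q = 105 of height $8: ½ · (105 + 65) · 8 = $680.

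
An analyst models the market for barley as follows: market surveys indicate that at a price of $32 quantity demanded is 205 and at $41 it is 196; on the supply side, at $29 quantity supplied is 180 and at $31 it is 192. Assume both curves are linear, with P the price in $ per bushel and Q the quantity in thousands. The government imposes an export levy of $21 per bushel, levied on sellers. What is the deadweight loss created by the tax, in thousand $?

Demand slope: (196 − 205)/(41 − 32) = -1, so Qd = 237 − P.
Supply slope: (192 − 180)/(31 − 29) = 6, so Qs = 6P + 6.
Before the tax: set 237 − P = 6P + 6 → P* = $33, Q* = 204.
With the tax collected from sellers, supply shifts: Qs = 6(P − 21) + 6.
Solving gives Q = 186 with buyers paying $51 and sellers receiving $30 (the $21 wedge).
Quantity falls by |ΔQ| = |204 − 186| = 18.
DWL = ½ · t · |ΔQ| = ½ · 21 · 18 = $189.

Deadweight loss = $189 thousand.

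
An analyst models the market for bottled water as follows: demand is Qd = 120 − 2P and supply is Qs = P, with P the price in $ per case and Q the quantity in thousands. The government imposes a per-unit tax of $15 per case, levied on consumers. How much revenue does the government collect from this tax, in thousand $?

Tax revenue = $450 thousand.

Without the tax, 120 − 2P = P gives 3P = 120, so P* = $40 and Q* = 40.
With the tax collected from consumers, demand (in seller-price terms) shifts: Qd = 120 − 2(P + 15).
Solving gives Q = 30 with consumers paying $45 and sellers receiving $30 (the $15 wedge).
Revenue = t · Q = 15 · 30 = $450.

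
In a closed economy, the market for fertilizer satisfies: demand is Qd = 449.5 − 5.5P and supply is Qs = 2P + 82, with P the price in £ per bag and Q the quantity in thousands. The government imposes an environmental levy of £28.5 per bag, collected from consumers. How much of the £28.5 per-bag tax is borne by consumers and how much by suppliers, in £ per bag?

Consumers bear £7.6 per bag; suppliers bear £20.9 per bag.

Without the tax, 449.5 − 5.5P = 2P + 82 gives 7.5P = 367.5, so P* = £49 and Q* = 180.
With the tax collected from consumers, demand (in seller-price terms) shifts: Qd = 449.5 − 5.5(P + 28.5).
Solving gives Q = 138.2 with consumers paying £56.6 and suppliers receiving £28.1 (the £28.5 wedge).
Burden on consumers: £7.6; on suppliers: £20.9. (They sum to £28.5.)
The less price-elastic side of the market bears the larger share of a per-unit tax.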